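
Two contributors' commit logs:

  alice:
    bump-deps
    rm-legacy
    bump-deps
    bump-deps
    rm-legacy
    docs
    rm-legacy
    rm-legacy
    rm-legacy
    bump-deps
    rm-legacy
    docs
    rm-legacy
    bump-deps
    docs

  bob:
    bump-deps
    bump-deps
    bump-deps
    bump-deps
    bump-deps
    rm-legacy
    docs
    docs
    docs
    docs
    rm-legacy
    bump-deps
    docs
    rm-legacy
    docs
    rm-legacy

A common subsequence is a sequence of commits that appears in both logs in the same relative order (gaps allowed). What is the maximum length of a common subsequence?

10

Pick bump-deps at alice[1]=bob[3]; then bump-deps at alice[3]=bob[4]; then bump-deps at alice[4]=bob[5]; then rm-legacy at alice[5]=bob[6]; then docs at alice[6]=bob[10]; then rm-legacy at alice[9]=bob[11]; then bump-deps at alice[10]=bob[12]; then rm-legacy at alice[11]=bob[14]; then docs at alice[12]=bob[15]; then rm-legacy at alice[13]=bob[16]; all 10 commits appear in both, in order. dp[15][16] = 10 confirms this is the maximum.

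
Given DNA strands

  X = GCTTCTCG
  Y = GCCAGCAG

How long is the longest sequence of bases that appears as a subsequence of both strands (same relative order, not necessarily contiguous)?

5

Let dp[i][j] be the LCS length of the first i bases of X and the first j bases of Y. dp[i][j] = dp[i-1][j-1]+1 when the i-th and j-th bases match, else max(dp[i-1][j], dp[i][j-1]).
    ·  G  C  C  A  G  C  A  G
 ·  0  0  0  0  0  0  0  0  0
 G  0  1  1  1  1  1  1  1  1
 C  0  1  2  2  2  2  2  2  2
 T  0  1  2  2  2  2  2  2  2
 T  0  1  2  2  2  2  2  2  2
 C  0  1  2  3  3  3  3  3  3
 T  0  1  2  3  3  3  3  3  3
 C  0  1  2  3  3  3  4  4  4
 G  0  1  2  3  3  4  4  4  5
dp[8][8] = 5. One LCS (by backtracking along matches): GCCCG.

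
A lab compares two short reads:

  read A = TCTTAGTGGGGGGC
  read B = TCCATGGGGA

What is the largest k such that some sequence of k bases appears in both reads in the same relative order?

8

Match T at read A[1]=read B[1]; then C at read A[2]=read B[3]; then A at read A[5]=read B[4]; then T at read A[7]=read B[5]; then G at read A[8]=read B[6]; then G at read A[9]=read B[7]; then G at read A[10]=read B[8]; then G at read A[11]=read B[9] — 8 bases in the same relative order in both. dp[14][10] = 8 confirms this is the maximum.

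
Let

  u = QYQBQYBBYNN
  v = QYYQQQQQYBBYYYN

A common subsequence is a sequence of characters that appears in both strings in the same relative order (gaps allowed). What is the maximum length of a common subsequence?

Pick Q [1,1]; then Y [2,3]; then Q [3,7]; then Q [5,8]; then Y [6,9]; then B [7,10]; then B [8,11]; then Y [9,14]; then N [11,15]; all 9 characters appear in both, in order. The LCS DP gives dp[11][15] = 9, so this is optimal.

9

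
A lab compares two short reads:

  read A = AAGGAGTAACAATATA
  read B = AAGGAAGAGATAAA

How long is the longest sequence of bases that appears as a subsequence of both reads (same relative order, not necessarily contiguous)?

11

One common subsequence of length 11: A (read A #1, read B #1), A (read A #2, read B #2), G (read A #3, read B #3), G (read A #4, read B #4), A (read A #5, read B #6), G (read A #6, read B #7), A (read A #8, read B #8), A (read A #9, read B #10), A (read A #12, read B #12), A (read A #14, read B #13), A (read A #16, read B #14). The LCS DP gives dp[16][14] = 11, so this is optimal.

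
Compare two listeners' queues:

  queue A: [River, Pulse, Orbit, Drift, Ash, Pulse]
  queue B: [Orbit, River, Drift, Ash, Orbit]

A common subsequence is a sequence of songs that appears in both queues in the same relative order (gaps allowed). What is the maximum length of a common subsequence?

Match River [1,2] → Drift [4,3] → Ash [5,4] — 3 songs in the same relative order in both. The LCS DP gives dp[6][5] = 3, so this is optimal.

3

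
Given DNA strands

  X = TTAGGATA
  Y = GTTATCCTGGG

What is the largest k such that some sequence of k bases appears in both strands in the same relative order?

5

Pick T at X[1]=Y[2], then T at X[2]=Y[3], then A at X[3]=Y[4], then G at X[4]=Y[10], then G at X[5]=Y[11]; all 5 bases appear in both, in order, and the DP table's final entry dp[8][11] is also 5, so no common subsequence is longer.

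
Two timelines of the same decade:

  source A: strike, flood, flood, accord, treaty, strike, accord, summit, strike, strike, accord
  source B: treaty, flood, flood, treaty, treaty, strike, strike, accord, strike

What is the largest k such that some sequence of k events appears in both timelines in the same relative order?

6

Pick flood [2,2]; then flood [3,3]; then treaty [5,5]; then strike [6,7]; then accord [7,8]; then strike [10,9]; all 6 events appear in both, in order. dp[11][9] = 6 confirms this is the maximum.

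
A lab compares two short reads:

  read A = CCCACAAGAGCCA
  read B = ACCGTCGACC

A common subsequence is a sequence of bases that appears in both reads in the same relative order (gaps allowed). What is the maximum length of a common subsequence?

7

One common subsequence of length 7: C at read A[1]=read B[2], then C at read A[2]=read B[3], then C at read A[5]=read B[6], then G at read A[8]=read B[7], then A at read A[9]=read B[8], then C at read A[11]=read B[9], then C at read A[12]=read B[10], and the DP table's final entry dp[13][10] is also 7, so no common subsequence is longer.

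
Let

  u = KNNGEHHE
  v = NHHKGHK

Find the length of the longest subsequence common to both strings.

Let dp[i][j] be the LCS length of the first i characters of u and the first j characters of v. dp[i][j] = dp[i-1][j-1]+1 when the i-th and j-th characters match, else max(dp[i-1][j], dp[i][j-1]).
    ·  N  H  H  K  G  H  K
 ·  0  0  0  0  0  0  0  0
 K  0  0  0  0  1  1  1  1
 N  0  1  1  1  1  1  1  1
 N  0  1  1  1  1  1  1  1
 G  0  1  1  1  1  2  2  2
 E  0  1  1  1  1  2  2  2
 H  0  1  2  2  2  2  3  3
 H  0  1  2  3  3  3  3  3
 E  0  1  2  3  3  3  3  3
dp[8][7] = 3. One LCS (by backtracking along matches): KGH.

3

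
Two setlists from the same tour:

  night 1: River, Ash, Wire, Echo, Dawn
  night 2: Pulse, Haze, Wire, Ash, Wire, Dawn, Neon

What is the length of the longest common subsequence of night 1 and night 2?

3

Pick Ash [2,4] → Wire [3,5] → Dawn [5,6]; all 3 songs appear in both, in order. dp[5][7] = 3 confirms this is the maximum.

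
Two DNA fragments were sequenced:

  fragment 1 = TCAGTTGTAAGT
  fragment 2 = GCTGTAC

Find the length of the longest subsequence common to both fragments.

Let dp[i][j] be the LCS length of the first i bases of fragment 1 and the first j bases of fragment 2. dp[i][j] = dp[i-1][j-1]+1 when the i-th and j-th bases match, else max(dp[i-1][j], dp[i][j-1]).
    ·  G  C  T  G  T  A  C
 ·  0  0  0  0  0  0  0  0
 T  0  0  0  1  1  1  1  1
 C  0  0  1  1  1  1  1  2
 A  0  0  1  1  1  1  2  2
 G  0  1  1  1  2  2  2  2
 T  0  1  1  2  2  3  3  3
 T  0  1  1  2  2  3  3  3
 G  0  1  1  2  3  3  3  3
 T  0  1  1  2  3  4  4  4
 A  0  1  1  2  3  4  5  5
 A  0  1  1  2  3  4  5  5
 G  0  1  1  2  3  4  5  5
 T  0  1  1  2  3  4  5  5
dp[12][7] = 5. One LCS (by backtracking along matches): CTGTA.

5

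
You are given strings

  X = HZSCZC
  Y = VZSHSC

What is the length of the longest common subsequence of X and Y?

Let dp[i][j] be the LCS length of the first i characters of X and the first j characters of Y. dp[i][j] = dp[i-1][j-1]+1 when the i-th and j-th characters match, else max(dp[i-1][j], dp[i][j-1]).
    ·  V  Z  S  H  S  C
 ·  0  0  0  0  0  0  0
 H  0  0  0  0  1  1  1
 Z  0  0  1  1  1  1  1
 S  0  0  1  2  2  2  2
 C  0  0  1  2  2  2  3
 Z  0  0  1  2  2  2  3
 C  0  0  1  2  2  2  3
dp[6][6] = 3. One LCS (by backtracking along matches): HSC.

3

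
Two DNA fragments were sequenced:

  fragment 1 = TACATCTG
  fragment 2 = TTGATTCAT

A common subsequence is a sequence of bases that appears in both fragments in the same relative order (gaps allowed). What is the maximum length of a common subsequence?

Taking T at fragment 1[1]=fragment 2[2], A at fragment 1[2]=fragment 2[4], C at fragment 1[3]=fragment 2[7], A at fragment 1[4]=fragment 2[8], T at fragment 1[7]=fragment 2[9] gives a common subsequence of length 5, and the DP table's final entry dp[8][9] is also 5, so no common subsequence is longer.

5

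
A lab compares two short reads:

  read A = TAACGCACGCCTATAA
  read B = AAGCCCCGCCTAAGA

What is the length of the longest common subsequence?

12

Pick A [2,1], then A [3,2], then C [4,5], then C [6,6], then C [8,7], then G [9,8], then C [10,9], then C [11,10], then T [12,11], then A [13,12], then A [15,13], then A [16,15]; all 12 bases appear in both, in order, and the DP table's final entry dp[16][15] is also 12, so no common subsequence is longer.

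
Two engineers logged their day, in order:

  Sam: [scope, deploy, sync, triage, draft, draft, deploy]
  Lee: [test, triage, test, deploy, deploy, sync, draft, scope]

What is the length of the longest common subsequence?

3

Taking deploy [2,5]; then sync [3,6]; then draft [5,7] gives a common subsequence of length 3. The LCS DP gives dp[7][8] = 3, so this is optimal.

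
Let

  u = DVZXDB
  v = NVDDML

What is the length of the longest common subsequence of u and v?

2

Pick D [1,3]; then D [5,4]; all 2 characters appear in both, in order. Since dp[6][6] = 2, nothing longer is possible.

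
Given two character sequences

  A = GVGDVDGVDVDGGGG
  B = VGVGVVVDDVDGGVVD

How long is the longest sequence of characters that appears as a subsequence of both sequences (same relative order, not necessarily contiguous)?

10

One common subsequence of length 10: G at A[1]=B[2], V at A[2]=B[3], G at A[3]=B[4], D at A[4]=B[9], V at A[5]=B[10], D at A[6]=B[11], G at A[7]=B[13], V at A[8]=B[14], V at A[10]=B[15], D at A[11]=B[16], and the DP table's final entry dp[15][16] is also 10, so no common subsequence is longer.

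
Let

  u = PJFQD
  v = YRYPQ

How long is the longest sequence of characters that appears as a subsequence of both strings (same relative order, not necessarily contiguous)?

2

Let dp[i][j] be the LCS length of the first i characters of u and the first j characters of v. dp[i][j] = dp[i-1][j-1]+1 when the i-th and j-th characters match, else max(dp[i-1][j], dp[i][j-1]).
    ·  Y  R  Y  P  Q
 ·  0  0  0  0  0  0
 P  0  0  0  0  1  1
 J  0  0  0  0  1  1
 F  0  0  0  0  1  1
 Q  0  0  0  0  1  2
 D  0  0  0  0  1  2
dp[5][5] = 2. One LCS (by backtracking along matches): PQ.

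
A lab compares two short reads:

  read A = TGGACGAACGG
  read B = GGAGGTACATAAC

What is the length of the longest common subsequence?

7

Taking G [2,4]; then G [3,5]; then A [4,7]; then C [5,8]; then A [7,11]; then A [8,12]; then C [9,13] gives a common subsequence of length 7. The LCS DP gives dp[11][13] = 7, so this is optimal.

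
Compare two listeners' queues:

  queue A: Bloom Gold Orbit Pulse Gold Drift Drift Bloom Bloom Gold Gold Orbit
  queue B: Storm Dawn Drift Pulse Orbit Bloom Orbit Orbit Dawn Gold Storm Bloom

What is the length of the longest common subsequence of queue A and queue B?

Taking Bloom at queue A[1]=queue B[6]; then Orbit at queue A[3]=queue B[8]; then Gold at queue A[5]=queue B[10]; then Bloom at queue A[9]=queue B[12] gives a common subsequence of length 4. The LCS DP gives dp[12][12] = 4, so this is optimal.

4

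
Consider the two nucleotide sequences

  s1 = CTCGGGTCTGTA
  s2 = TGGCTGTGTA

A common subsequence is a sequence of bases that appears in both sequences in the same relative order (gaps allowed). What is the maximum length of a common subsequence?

8

One common subsequence of length 8: T at s1[2]=s2[1] → G at s1[4]=s2[2] → G at s1[5]=s2[3] → G at s1[6]=s2[6] → T at s1[9]=s2[7] → G at s1[10]=s2[8] → T at s1[11]=s2[9] → A at s1[12]=s2[10]. dp[12][10] = 8 confirms this is the maximum.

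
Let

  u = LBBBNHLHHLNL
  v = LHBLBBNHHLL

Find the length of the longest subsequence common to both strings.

Let dp[i][j] be the LCS length of the first i characters of u and the first j characters of v. dp[i][j] = dp[i-1][j-1]+1 when the i-th and j-th characters match, else max(dp[i-1][j], dp[i][j-1]).
    ·  L  H  B  L  B  B  N  H  H  L  L
 ·  0  0  0  0  0  0  0  0  0  0  0  0
 L  0  1  1  1  1  1  1  1  1  1  1  1
 B  0  1  1  2  2  2  2  2  2  2  2  2
 B  0  1  1  2  2  3  3  3  3  3  3  3
 B  0  1  1  2  2  3  4  4  4  4  4  4
 N  0  1  1  2  2  3  4  5  5  5  5  5
 H  0  1  2  2  2  3  4  5  6  6  6  6
 L  0  1  2  2  3  3  4  5  6  6  7  7
 H  0  1  2  2  3  3  4  5  6  7  7  7
 H  0  1  2  2  3  3  4  5  6  7  7  7
 L  0  1  2  2  3  3  4  5  6  7  8  8
 N  0  1  2  2  3  3  4  5  6  7  8  8
 L  0  1  2  2  3  3  4  5  6  7  8  9
dp[12][11] = 9. One LCS (by backtracking along matches): LBBBNHHLL.

9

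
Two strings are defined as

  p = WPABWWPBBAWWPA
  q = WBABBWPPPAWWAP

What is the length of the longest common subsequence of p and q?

One common subsequence of length 9: W (p #1, q #1) → A (p #3, q #3) → B (p #4, q #5) → W (p #5, q #6) → P (p #7, q #9) → A (p #10, q #10) → W (p #11, q #11) → W (p #12, q #12) → P (p #13, q #14), and the DP table's final entry dp[14][14] is also 9, so no common subsequence is longer.

9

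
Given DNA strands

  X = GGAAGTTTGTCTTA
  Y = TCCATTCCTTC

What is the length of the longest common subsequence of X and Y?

6

Match A at X[4]=Y[4], then T at X[6]=Y[5], then T at X[7]=Y[6], then T at X[8]=Y[9], then T at X[10]=Y[10], then C at X[11]=Y[11] — 6 bases in the same relative order in both. Since dp[14][11] = 6, nothing longer is possible.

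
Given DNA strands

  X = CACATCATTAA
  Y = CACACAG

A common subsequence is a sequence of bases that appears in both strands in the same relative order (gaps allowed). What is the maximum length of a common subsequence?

6

Taking C (X #1, Y #1); then A (X #2, Y #2); then C (X #3, Y #3); then A (X #4, Y #4); then C (X #6, Y #5); then A (X #7, Y #6) gives a common subsequence of length 6. dp[11][7] = 6 confirms this is the maximum.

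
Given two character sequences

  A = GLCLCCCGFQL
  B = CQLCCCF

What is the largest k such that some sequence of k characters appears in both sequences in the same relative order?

6

Taking C (A #3, B #1) → L (A #4, B #3) → C (A #5, B #4) → C (A #6, B #5) → C (A #7, B #6) → F (A #9, B #7) gives a common subsequence of length 6. The LCS DP gives dp[11][7] = 6, so this is optimal.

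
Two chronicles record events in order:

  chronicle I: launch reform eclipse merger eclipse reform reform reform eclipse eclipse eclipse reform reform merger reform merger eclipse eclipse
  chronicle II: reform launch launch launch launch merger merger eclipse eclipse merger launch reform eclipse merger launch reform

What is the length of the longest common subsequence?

7

One common subsequence of length 7: launch [1,5] → eclipse [3,9] → merger [4,10] → reform [8,12] → eclipse [11,13] → merger [14,14] → reform [15,16]. Since dp[18][16] = 7, nothing longer is possible.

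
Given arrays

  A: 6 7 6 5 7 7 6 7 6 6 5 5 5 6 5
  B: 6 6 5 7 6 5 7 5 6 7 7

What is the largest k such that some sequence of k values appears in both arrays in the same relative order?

Match 6 (A #1, B #1) → 6 (A #3, B #2) → 5 (A #4, B #3) → 7 (A #6, B #4) → 6 (A #7, B #5) → 7 (A #8, B #7) → 5 (A #13, B #8) → 6 (A #14, B #9) — 8 values in the same relative order in both. dp[15][11] = 8 confirms this is the maximum.

8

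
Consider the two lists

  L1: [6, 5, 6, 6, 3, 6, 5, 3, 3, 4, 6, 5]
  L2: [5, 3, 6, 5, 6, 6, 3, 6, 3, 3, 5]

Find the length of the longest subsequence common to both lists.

9

Match 6 at L1[1]=L2[3], 5 at L1[2]=L2[4], 6 at L1[3]=L2[5], 6 at L1[4]=L2[6], 3 at L1[5]=L2[7], 6 at L1[6]=L2[8], 3 at L1[8]=L2[9], 3 at L1[9]=L2[10], 5 at L1[12]=L2[11] — 9 values in the same relative order in both. Since dp[12][11] = 9, nothing longer is possible.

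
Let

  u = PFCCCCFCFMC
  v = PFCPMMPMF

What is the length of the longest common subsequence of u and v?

Let dp[i][j] be the LCS length of the first i characters of u and the first j characters of v. dp[i][j] = dp[i-1][j-1]+1 when the i-th and j-th characters match, else max(dp[i-1][j], dp[i][j-1]).
    ·  P  F  C  P  M  M  P  M  F
 ·  0  0  0  0  0  0  0  0  0  0
 P  0  1  1  1  1  1  1  1  1  1
 F  0  1  2  2  2  2  2  2  2  2
 C  0  1  2  3  3  3  3  3  3  3
 C  0  1  2  3  3  3  3  3  3  3
 C  0  1  2  3  3  3  3  3  3  3
 C  0  1  2  3  3  3  3  3  3  3
 F  0  1  2  3  3  3  3  3  3  4
 C  0  1  2  3  3  3  3  3  3  4
 F  0  1  2  3  3  3  3  3  3  4
 M  0  1  2  3  3  4  4  4  4  4
 C  0  1  2  3  3  4  4  4  4  4
dp[11][9] = 4. One LCS (by backtracking along matches): PFCF.

4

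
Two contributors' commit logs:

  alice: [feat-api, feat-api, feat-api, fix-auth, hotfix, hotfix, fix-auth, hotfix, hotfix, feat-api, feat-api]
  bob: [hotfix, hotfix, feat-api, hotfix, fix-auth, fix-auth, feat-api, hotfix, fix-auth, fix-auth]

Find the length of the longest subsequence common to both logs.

4

Pick feat-api [1,3], then feat-api [2,7], then fix-auth [4,9], then fix-auth [7,10]; all 4 commits appear in both, in order, and the DP table's final entry dp[11][10] is also 4, so no common subsequence is longer.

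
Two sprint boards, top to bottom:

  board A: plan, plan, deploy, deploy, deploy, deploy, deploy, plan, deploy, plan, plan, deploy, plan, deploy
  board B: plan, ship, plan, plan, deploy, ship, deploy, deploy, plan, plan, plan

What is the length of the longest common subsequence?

8

Pick plan [1,3]; then plan [2,4]; then deploy [3,5]; then deploy [7,7]; then deploy [9,8]; then plan [10,9]; then plan [11,10]; then plan [13,11]; all 8 tasks appear in both, in order. Since dp[14][11] = 8, nothing longer is possible.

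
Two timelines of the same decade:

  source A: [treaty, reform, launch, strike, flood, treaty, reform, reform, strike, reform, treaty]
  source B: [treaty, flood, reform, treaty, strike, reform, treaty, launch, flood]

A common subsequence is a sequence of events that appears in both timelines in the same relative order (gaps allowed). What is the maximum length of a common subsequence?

Match treaty (source A #1, source B #1); then reform (source A #2, source B #3); then treaty (source A #6, source B #4); then strike (source A #9, source B #5); then reform (source A #10, source B #6); then treaty (source A #11, source B #7) — 6 events in the same relative order in both. dp[11][9] = 6 confirms this is the maximum.

6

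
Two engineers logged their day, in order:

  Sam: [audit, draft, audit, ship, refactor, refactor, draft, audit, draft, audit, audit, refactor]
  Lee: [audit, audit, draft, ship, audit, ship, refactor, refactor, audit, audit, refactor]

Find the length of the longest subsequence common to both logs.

9

Taking audit at Sam[1]=Lee[2], then draft at Sam[2]=Lee[3], then audit at Sam[3]=Lee[5], then ship at Sam[4]=Lee[6], then refactor at Sam[5]=Lee[7], then refactor at Sam[6]=Lee[8], then audit at Sam[10]=Lee[9], then audit at Sam[11]=Lee[10], then refactor at Sam[12]=Lee[11] gives a common subsequence of length 9. The LCS DP gives dp[12][11] = 9, so this is optimal.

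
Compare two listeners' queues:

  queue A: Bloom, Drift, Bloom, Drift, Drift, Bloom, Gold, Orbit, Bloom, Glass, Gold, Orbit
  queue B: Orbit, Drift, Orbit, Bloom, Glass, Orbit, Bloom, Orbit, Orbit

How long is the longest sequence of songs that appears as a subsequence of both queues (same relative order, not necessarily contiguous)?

5

One common subsequence of length 5: Drift at queue A[2]=queue B[2] → Bloom at queue A[3]=queue B[4] → Bloom at queue A[6]=queue B[7] → Orbit at queue A[8]=queue B[8] → Orbit at queue A[12]=queue B[9]. Since dp[12][9] = 5, nothing longer is possible.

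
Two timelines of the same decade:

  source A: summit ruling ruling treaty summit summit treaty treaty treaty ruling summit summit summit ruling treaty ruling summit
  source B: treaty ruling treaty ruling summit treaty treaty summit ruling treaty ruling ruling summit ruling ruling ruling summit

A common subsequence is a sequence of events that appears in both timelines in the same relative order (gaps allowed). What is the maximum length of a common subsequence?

Taking ruling (source A #2, source B #2), then ruling (source A #3, source B #4), then summit (source A #6, source B #5), then treaty (source A #7, source B #6), then treaty (source A #8, source B #7), then treaty (source A #9, source B #10), then ruling (source A #10, source B #12), then summit (source A #11, source B #13), then ruling (source A #14, source B #15), then ruling (source A #16, source B #16), then summit (source A #17, source B #17) gives a common subsequence of length 11. The LCS DP gives dp[17][17] = 11, so this is optimal.

11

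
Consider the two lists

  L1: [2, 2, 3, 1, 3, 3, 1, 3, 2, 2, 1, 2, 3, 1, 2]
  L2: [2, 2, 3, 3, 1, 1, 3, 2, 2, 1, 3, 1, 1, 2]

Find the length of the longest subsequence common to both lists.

Match 2 [1,1], 2 [2,2], 3 [3,4], 1 [4,5], 1 [7,6], 3 [8,7], 2 [9,8], 2 [10,9], 1 [11,10], 3 [13,11], 1 [14,13], 2 [15,14] — 12 values in the same relative order in both, and the DP table's final entry dp[15][14] is also 12, so no common subsequence is longer.

12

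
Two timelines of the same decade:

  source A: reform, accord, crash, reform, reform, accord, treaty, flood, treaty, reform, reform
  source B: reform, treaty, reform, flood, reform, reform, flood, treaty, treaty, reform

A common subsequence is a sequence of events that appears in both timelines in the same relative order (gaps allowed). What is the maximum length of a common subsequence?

Taking reform at source A[1]=source B[3]; then reform at source A[4]=source B[5]; then reform at source A[5]=source B[6]; then treaty at source A[7]=source B[8]; then treaty at source A[9]=source B[9]; then reform at source A[11]=source B[10] gives a common subsequence of length 6. The LCS DP gives dp[11][10] = 6, so this is optimal.

6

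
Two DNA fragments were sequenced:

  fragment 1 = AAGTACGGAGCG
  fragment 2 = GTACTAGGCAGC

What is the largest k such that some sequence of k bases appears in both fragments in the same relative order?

Match G [3,1], T [4,2], A [5,3], C [6,4], G [7,7], G [8,8], A [9,10], G [10,11], C [11,12] — 9 bases in the same relative order in both. The LCS DP gives dp[12][12] = 9, so this is optimal.

9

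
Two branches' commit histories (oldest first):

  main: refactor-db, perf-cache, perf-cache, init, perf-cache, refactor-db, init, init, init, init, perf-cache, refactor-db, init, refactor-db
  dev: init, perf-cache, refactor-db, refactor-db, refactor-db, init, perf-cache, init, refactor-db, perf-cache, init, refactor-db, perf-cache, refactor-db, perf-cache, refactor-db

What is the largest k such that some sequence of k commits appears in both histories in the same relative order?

9

One common subsequence of length 9: init [4,1] → perf-cache [5,2] → refactor-db [6,5] → init [7,6] → init [8,8] → init [9,11] → perf-cache [11,13] → refactor-db [12,14] → refactor-db [14,16], and the DP table's final entry dp[14][16] is also 9, so no common subsequence is longer.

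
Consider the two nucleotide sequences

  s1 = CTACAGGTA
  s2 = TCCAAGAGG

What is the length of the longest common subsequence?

5

One common subsequence of length 5: C (s1 #1, s2 #3), then A (s1 #3, s2 #5), then A (s1 #5, s2 #7), then G (s1 #6, s2 #8), then G (s1 #7, s2 #9), and the DP table's final entry dp[9][9] is also 5, so no common subsequence is longer.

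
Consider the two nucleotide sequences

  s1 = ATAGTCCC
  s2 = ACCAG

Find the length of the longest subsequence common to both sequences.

3

Let dp[i][j] be the LCS length of the first i bases of s1 and the first j bases of s2. dp[i][j] = dp[i-1][j-1]+1 when the i-th and j-th bases match, else max(dp[i-1][j], dp[i][j-1]).
    ·  A  C  C  A  G
 ·  0  0  0  0  0  0
 A  0  1  1  1  1  1
 T  0  1  1  1  1  1
 A  0  1  1  1  2  2
 G  0  1  1  1  2  3
 T  0  1  1  1  2  3
 C  0  1  2  2  2  3
 C  0  1  2  3  3  3
 C  0  1  2  3  3  3
dp[8][5] = 3. One LCS (by backtracking along matches): AAG.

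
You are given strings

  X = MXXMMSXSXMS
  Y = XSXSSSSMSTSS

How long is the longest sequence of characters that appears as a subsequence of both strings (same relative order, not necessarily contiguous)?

Pick X (X #2, Y #1); then X (X #3, Y #3); then M (X #5, Y #8); then S (X #6, Y #9); then S (X #8, Y #11); then S (X #11, Y #12); all 6 characters appear in both, in order. dp[11][12] = 6 confirms this is the maximum.

6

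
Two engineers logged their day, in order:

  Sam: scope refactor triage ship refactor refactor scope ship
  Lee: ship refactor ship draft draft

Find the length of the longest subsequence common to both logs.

3

One common subsequence of length 3: ship [4,1] → refactor [6,2] → ship [8,3]. dp[8][5] = 3 confirms this is the maximum.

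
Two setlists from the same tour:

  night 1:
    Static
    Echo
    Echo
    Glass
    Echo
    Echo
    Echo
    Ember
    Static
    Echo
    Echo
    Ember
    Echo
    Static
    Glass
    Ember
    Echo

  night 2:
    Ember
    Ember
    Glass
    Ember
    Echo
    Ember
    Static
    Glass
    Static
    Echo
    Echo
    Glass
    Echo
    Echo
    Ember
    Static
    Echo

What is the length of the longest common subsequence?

One common subsequence of length 9: Static at night 1[1]=night 2[9], Echo at night 1[2]=night 2[10], Echo at night 1[3]=night 2[11], Glass at night 1[4]=night 2[12], Echo at night 1[10]=night 2[13], Echo at night 1[11]=night 2[14], Ember at night 1[12]=night 2[15], Static at night 1[14]=night 2[16], Echo at night 1[17]=night 2[17]. dp[17][17] = 9 confirms this is the maximum.

9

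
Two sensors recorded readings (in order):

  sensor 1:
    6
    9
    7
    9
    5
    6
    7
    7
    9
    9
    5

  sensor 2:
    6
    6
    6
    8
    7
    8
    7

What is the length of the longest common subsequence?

Let dp[i][j] be the LCS length of the first i values of sensor 1 and the first j values of sensor 2. dp[i][j] = dp[i-1][j-1]+1 when the i-th and j-th values match, else max(dp[i-1][j], dp[i][j-1]).
    ·  6  6  6  8  7  8  7
 ·  0  0  0  0  0  0  0  0
 6  0  1  1  1  1  1  1  1
 9  0  1  1  1  1  1  1  1
 7  0  1  1  1  1  2  2  2
 9  0  1  1  1  1  2  2  2
 5  0  1  1  1  1  2  2  2
 6  0  1  2  2  2  2  2  2
 7  0  1  2  2  2  3  3  3
 7  0  1  2  2  2  3  3  4
 9  0  1  2  2  2  3  3  4
 9  0  1  2  2  2  3  3  4
 5  0  1  2  2  2  3  3  4
dp[11][7] = 4. One LCS (by backtracking along matches): 6, 6, 7, 7.

4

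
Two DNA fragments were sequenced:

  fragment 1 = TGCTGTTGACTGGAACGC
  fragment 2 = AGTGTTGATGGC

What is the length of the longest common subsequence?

11

One common subsequence of length 11: G [2,2] → T [4,3] → G [5,4] → T [6,5] → T [7,6] → G [8,7] → A [9,8] → T [11,9] → G [13,10] → G [17,11] → C [18,12]. The LCS DP gives dp[18][12] = 11, so this is optimal.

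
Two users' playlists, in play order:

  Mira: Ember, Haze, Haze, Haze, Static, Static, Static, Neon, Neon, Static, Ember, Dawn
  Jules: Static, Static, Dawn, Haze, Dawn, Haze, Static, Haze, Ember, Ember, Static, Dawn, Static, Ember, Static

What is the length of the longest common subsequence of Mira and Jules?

6

One common subsequence of length 6: Haze (Mira #2, Jules #4) → Haze (Mira #3, Jules #6) → Haze (Mira #4, Jules #8) → Static (Mira #5, Jules #11) → Static (Mira #6, Jules #13) → Static (Mira #10, Jules #15), and the DP table's final entry dp[12][15] is also 6, so no common subsequence is longer.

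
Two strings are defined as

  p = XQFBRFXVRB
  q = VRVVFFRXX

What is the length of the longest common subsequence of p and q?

3

Let dp[i][j] be the LCS length of the first i characters of p and the first j characters of q. dp[i][j] = dp[i-1][j-1]+1 when the i-th and j-th characters match, else max(dp[i-1][j], dp[i][j-1]).
    ·  V  R  V  V  F  F  R  X  X
 ·  0  0  0  0  0  0  0  0  0  0
 X  0  0  0  0  0  0  0  0  1  1
 Q  0  0  0  0  0  0  0  0  1  1
 F  0  0  0  0  0  1  1  1  1  1
 B  0  0  0  0  0  1  1  1  1  1
 R  0  0  1  1  1  1  1  2  2  2
 F  0  0  1  1  1  2  2  2  2  2
 X  0  0  1  1  1  2  2  2  3  3
 V  0  1  1  2  2  2  2  2  3  3
 R  0  1  2  2  2  2  2  3  3  3
 B  0  1  2  2  2  2  2  3  3  3
dp[10][9] = 3. One LCS (by backtracking along matches): FRX.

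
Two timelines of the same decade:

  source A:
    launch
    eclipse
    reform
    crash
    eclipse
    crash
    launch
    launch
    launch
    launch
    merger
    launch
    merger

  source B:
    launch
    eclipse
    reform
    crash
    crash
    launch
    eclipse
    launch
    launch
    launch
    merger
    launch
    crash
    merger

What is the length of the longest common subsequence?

12

Taking launch at source A[1]=source B[1]; then eclipse at source A[2]=source B[2]; then reform at source A[3]=source B[3]; then crash at source A[4]=source B[4]; then crash at source A[6]=source B[5]; then launch at source A[7]=source B[6]; then launch at source A[8]=source B[8]; then launch at source A[9]=source B[9]; then launch at source A[10]=source B[10]; then merger at source A[11]=source B[11]; then launch at source A[12]=source B[12]; then merger at source A[13]=source B[14] gives a common subsequence of length 12. Since dp[13][14] = 12, nothing longer is possible.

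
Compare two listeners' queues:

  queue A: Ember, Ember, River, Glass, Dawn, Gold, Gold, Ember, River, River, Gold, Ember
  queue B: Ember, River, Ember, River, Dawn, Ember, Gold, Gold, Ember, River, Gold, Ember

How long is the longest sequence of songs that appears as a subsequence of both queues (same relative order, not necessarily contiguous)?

10

One common subsequence of length 10: Ember (queue A #1, queue B #1) → Ember (queue A #2, queue B #3) → River (queue A #3, queue B #4) → Dawn (queue A #5, queue B #5) → Gold (queue A #6, queue B #7) → Gold (queue A #7, queue B #8) → Ember (queue A #8, queue B #9) → River (queue A #10, queue B #10) → Gold (queue A #11, queue B #11) → Ember (queue A #12, queue B #12). dp[12][12] = 10 confirms this is the maximum.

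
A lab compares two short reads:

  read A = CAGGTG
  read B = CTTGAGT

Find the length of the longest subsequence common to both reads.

4

Taking C (read A #1, read B #1), then A (read A #2, read B #5), then G (read A #4, read B #6), then T (read A #5, read B #7) gives a common subsequence of length 4. The LCS DP gives dp[6][7] = 4, so this is optimal.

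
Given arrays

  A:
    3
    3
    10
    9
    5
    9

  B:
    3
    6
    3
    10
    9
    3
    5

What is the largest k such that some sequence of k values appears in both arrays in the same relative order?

Let dp[i][j] be the LCS length of the first i values of A and the first j values of B. dp[i][j] = dp[i-1][j-1]+1 when the i-th and j-th values match, else max(dp[i-1][j], dp[i][j-1]).
    ·  3  6  3 10  9  3  5
 ·  0  0  0  0  0  0  0  0
 3  0  1  1  1  1  1  1  1
 3  0  1  1  2  2  2  2  2
10  0  1  1  2  3  3  3  3
 9  0  1  1  2  3  4  4  4
 5  0  1  1  2  3  4  4  5
 9  0  1  1  2  3  4  4  5
dp[6][7] = 5. One LCS (by backtracking along matches): 3, 3, 10, 9, 5.

5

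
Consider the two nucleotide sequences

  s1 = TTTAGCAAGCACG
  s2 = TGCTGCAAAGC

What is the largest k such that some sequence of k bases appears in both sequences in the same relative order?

Taking T at s1[1]=s2[1], T at s1[3]=s2[4], G at s1[5]=s2[5], C at s1[6]=s2[6], A at s1[7]=s2[8], A at s1[8]=s2[9], G at s1[9]=s2[10], C at s1[12]=s2[11] gives a common subsequence of length 8. Since dp[13][11] = 8, nothing longer is possible.

8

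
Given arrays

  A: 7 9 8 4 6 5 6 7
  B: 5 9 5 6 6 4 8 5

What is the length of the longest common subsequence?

Let dp[i][j] be the LCS length of the first i values of A and the first j values of B. dp[i][j] = dp[i-1][j-1]+1 when the i-th and j-th values match, else max(dp[i-1][j], dp[i][j-1]).
    ·  5  9  5  6  6  4  8  5
 ·  0  0  0  0  0  0  0  0  0
 7  0  0  0  0  0  0  0  0  0
 9  0  0  1  1  1  1  1  1  1
 8  0  0  1  1  1  1  1  2  2
 4  0  0  1  1  1  1  2  2  2
 6  0  0  1  1  2  2  2  2  2
 5  0  1  1  2  2  2  2  2  3
 6  0  1  1  2  3  3  3  3  3
 7  0  1  1  2  3  3  3  3  3
dp[8][8] = 3. One LCS (by backtracking along matches): 9, 8, 5.

3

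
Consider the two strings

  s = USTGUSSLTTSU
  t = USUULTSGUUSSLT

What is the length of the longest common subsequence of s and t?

9

One common subsequence of length 9: U at s[1]=t[1], then S at s[2]=t[2], then T at s[3]=t[6], then G at s[4]=t[8], then U at s[5]=t[10], then S at s[6]=t[11], then S at s[7]=t[12], then L at s[8]=t[13], then T at s[10]=t[14], and the DP table's final entry dp[12][14] is also 9, so no common subsequence is longer.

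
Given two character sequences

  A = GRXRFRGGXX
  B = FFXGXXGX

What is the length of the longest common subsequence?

4

Taking G (A #1, B #4); then X (A #3, B #6); then G (A #8, B #7); then X (A #10, B #8) gives a common subsequence of length 4. The LCS DP gives dp[10][8] = 4, so this is optimal.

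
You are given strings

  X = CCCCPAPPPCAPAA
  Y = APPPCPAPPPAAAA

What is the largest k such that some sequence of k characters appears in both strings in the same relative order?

Match C [4,5], then P [5,6], then A [6,7], then P [7,8], then P [8,9], then P [9,10], then A [11,12], then A [13,13], then A [14,14] — 9 characters in the same relative order in both. dp[14][14] = 9 confirms this is the maximum.

9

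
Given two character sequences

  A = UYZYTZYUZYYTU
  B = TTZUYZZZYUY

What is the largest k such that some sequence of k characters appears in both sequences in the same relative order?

7

Taking U (A #1, B #4); then Y (A #2, B #5); then Z (A #3, B #7); then Z (A #6, B #8); then Y (A #7, B #9); then U (A #8, B #10); then Y (A #11, B #11) gives a common subsequence of length 7. The LCS DP gives dp[13][11] = 7, so this is optimal.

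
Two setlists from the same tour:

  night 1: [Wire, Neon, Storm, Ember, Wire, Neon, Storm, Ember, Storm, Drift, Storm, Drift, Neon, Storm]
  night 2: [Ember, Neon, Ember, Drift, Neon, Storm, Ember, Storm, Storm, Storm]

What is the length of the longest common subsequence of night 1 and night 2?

Match Neon at night 1[2]=night 2[2], then Ember at night 1[4]=night 2[3], then Neon at night 1[6]=night 2[5], then Storm at night 1[7]=night 2[6], then Ember at night 1[8]=night 2[7], then Storm at night 1[9]=night 2[8], then Storm at night 1[11]=night 2[9], then Storm at night 1[14]=night 2[10] — 8 songs in the same relative order in both. dp[14][10] = 8 confirms this is the maximum.

8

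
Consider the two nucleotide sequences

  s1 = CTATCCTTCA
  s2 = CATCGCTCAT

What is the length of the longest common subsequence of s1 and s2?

Match C at s1[1]=s2[1], then A at s1[3]=s2[2], then T at s1[4]=s2[3], then C at s1[5]=s2[4], then C at s1[6]=s2[6], then T at s1[8]=s2[7], then C at s1[9]=s2[8], then A at s1[10]=s2[9] — 8 bases in the same relative order in both. Since dp[10][10] = 8, nothing longer is possible.

8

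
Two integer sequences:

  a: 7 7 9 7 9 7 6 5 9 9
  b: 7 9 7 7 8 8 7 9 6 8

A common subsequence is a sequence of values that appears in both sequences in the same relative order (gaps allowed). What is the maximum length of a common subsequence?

5

Let dp[i][j] be the LCS length of the first i values of a and the first j values of b. dp[i][j] = dp[i-1][j-1]+1 when the i-th and j-th values match, else max(dp[i-1][j], dp[i][j-1]).
    ·  7  9  7  7  8  8  7  9  6  8
 ·  0  0  0  0  0  0  0  0  0  0  0
 7  0  1  1  1  1  1  1  1  1  1  1
 7  0  1  1  2  2  2  2  2  2  2  2
 9  0  1  2  2  2  2  2  2  3  3  3
 7  0  1  2  3  3  3  3  3  3  3  3
 9  0  1  2  3  3  3  3  3  4  4  4
 7  0  1  2  3  4  4  4  4  4  4  4
 6  0  1  2  3  4  4  4  4  4  5  5
 5  0  1  2  3  4  4  4  4  4  5  5
 9  0  1  2  3  4  4  4  4  5  5  5
 9  0  1  2  3  4  4  4  4  5  5  5
dp[10][10] = 5. One LCS (by backtracking along matches): 7, 7, 7, 9, 6.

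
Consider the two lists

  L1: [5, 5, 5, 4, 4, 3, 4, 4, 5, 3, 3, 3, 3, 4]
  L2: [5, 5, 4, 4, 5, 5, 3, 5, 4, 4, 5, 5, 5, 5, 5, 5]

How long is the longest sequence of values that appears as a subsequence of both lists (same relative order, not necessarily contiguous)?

Pick 5 at L1[2]=L2[1], 5 at L1[3]=L2[2], 4 at L1[4]=L2[3], 4 at L1[5]=L2[4], 3 at L1[6]=L2[7], 4 at L1[7]=L2[9], 4 at L1[8]=L2[10], 5 at L1[9]=L2[16]; all 8 values appear in both, in order, and the DP table's final entry dp[14][16] is also 8, so no common subsequence is longer.

8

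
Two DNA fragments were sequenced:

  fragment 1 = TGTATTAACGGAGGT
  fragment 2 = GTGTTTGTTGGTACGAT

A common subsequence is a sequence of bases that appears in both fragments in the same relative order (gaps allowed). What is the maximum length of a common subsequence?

Match T at fragment 1[1]=fragment 2[6], G at fragment 1[2]=fragment 2[7], T at fragment 1[3]=fragment 2[8], T at fragment 1[5]=fragment 2[9], T at fragment 1[6]=fragment 2[12], A at fragment 1[8]=fragment 2[13], C at fragment 1[9]=fragment 2[14], G at fragment 1[11]=fragment 2[15], A at fragment 1[12]=fragment 2[16], T at fragment 1[15]=fragment 2[17] — 10 bases in the same relative order in both, and the DP table's final entry dp[15][17] is also 10, so no common subsequence is longer.

10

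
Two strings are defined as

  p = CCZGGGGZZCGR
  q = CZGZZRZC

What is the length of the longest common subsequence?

Pick C (p #2, q #1), then Z (p #3, q #2), then G (p #4, q #3), then Z (p #8, q #5), then Z (p #9, q #7), then C (p #10, q #8); all 6 characters appear in both, in order, and the DP table's final entry dp[12][8] is also 6, so no common subsequence is longer.

6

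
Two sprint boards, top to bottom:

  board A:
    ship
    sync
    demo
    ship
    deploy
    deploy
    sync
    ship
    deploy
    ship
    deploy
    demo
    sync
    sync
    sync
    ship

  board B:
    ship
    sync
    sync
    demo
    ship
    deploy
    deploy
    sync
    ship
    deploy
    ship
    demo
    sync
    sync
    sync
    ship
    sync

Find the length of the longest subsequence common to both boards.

15

One common subsequence of length 15: ship at board A[1]=board B[1]; then sync at board A[2]=board B[3]; then demo at board A[3]=board B[4]; then ship at board A[4]=board B[5]; then deploy at board A[5]=board B[6]; then deploy at board A[6]=board B[7]; then sync at board A[7]=board B[8]; then ship at board A[8]=board B[9]; then deploy at board A[9]=board B[10]; then ship at board A[10]=board B[11]; then demo at board A[12]=board B[12]; then sync at board A[13]=board B[13]; then sync at board A[14]=board B[14]; then sync at board A[15]=board B[15]; then ship at board A[16]=board B[16]. dp[16][17] = 15 confirms this is the maximum.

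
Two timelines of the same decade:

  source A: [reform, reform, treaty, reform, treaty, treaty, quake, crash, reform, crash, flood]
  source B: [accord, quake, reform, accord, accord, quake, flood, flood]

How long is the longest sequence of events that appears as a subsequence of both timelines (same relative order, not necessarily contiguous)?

3

Taking reform [1,3], quake [7,6], flood [11,8] gives a common subsequence of length 3. dp[11][8] = 3 confirms this is the maximum.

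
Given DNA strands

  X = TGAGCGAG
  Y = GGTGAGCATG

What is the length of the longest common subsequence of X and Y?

7

Let dp[i][j] be the LCS length of the first i bases of X and the first j bases of Y. dp[i][j] = dp[i-1][j-1]+1 when the i-th and j-th bases match, else max(dp[i-1][j], dp[i][j-1]).
    ·  G  G  T  G  A  G  C  A  T  G
 ·  0  0  0  0  0  0  0  0  0  0  0
 T  0  0  0  1  1  1  1  1  1  1  1
 G  0  1  1  1  2  2  2  2  2  2  2
 A  0  1  1  1  2  3  3  3  3  3  3
 G  0  1  2  2  2  3  4  4  4  4  4
 C  0  1  2  2  2  3  4  5  5  5  5
 G  0  1  2  2  3  3  4  5  5  5  6
 A  0  1  2  2  3  4  4  5  6  6  6
 G  0  1  2  2  3  4  5  5  6  6  7
dp[8][10] = 7. One LCS (by backtracking along matches): TGAGCAG.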